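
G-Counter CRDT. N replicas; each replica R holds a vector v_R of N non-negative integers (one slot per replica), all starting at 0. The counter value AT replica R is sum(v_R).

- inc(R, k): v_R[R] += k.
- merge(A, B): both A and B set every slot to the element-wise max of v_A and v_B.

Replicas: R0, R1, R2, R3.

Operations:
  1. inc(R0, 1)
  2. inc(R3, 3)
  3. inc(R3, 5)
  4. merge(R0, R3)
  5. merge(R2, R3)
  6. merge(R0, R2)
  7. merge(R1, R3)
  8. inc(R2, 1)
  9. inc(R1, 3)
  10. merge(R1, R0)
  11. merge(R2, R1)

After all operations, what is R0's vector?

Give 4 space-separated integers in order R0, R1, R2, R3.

Answer: 1 3 0 8

Derivation:
Op 1: inc R0 by 1 -> R0=(1,0,0,0) value=1
Op 2: inc R3 by 3 -> R3=(0,0,0,3) value=3
Op 3: inc R3 by 5 -> R3=(0,0,0,8) value=8
Op 4: merge R0<->R3 -> R0=(1,0,0,8) R3=(1,0,0,8)
Op 5: merge R2<->R3 -> R2=(1,0,0,8) R3=(1,0,0,8)
Op 6: merge R0<->R2 -> R0=(1,0,0,8) R2=(1,0,0,8)
Op 7: merge R1<->R3 -> R1=(1,0,0,8) R3=(1,0,0,8)
Op 8: inc R2 by 1 -> R2=(1,0,1,8) value=10
Op 9: inc R1 by 3 -> R1=(1,3,0,8) value=12
Op 10: merge R1<->R0 -> R1=(1,3,0,8) R0=(1,3,0,8)
Op 11: merge R2<->R1 -> R2=(1,3,1,8) R1=(1,3,1,8)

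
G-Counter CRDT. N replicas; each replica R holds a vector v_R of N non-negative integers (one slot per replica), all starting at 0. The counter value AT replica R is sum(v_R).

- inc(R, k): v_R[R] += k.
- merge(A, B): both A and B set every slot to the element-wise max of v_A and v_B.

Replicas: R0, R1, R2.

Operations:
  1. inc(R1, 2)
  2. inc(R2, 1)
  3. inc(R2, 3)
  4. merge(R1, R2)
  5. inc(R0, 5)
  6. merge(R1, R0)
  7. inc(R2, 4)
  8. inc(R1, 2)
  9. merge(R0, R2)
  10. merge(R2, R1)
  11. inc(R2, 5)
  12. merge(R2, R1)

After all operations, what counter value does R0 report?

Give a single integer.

Op 1: inc R1 by 2 -> R1=(0,2,0) value=2
Op 2: inc R2 by 1 -> R2=(0,0,1) value=1
Op 3: inc R2 by 3 -> R2=(0,0,4) value=4
Op 4: merge R1<->R2 -> R1=(0,2,4) R2=(0,2,4)
Op 5: inc R0 by 5 -> R0=(5,0,0) value=5
Op 6: merge R1<->R0 -> R1=(5,2,4) R0=(5,2,4)
Op 7: inc R2 by 4 -> R2=(0,2,8) value=10
Op 8: inc R1 by 2 -> R1=(5,4,4) value=13
Op 9: merge R0<->R2 -> R0=(5,2,8) R2=(5,2,8)
Op 10: merge R2<->R1 -> R2=(5,4,8) R1=(5,4,8)
Op 11: inc R2 by 5 -> R2=(5,4,13) value=22
Op 12: merge R2<->R1 -> R2=(5,4,13) R1=(5,4,13)

Answer: 15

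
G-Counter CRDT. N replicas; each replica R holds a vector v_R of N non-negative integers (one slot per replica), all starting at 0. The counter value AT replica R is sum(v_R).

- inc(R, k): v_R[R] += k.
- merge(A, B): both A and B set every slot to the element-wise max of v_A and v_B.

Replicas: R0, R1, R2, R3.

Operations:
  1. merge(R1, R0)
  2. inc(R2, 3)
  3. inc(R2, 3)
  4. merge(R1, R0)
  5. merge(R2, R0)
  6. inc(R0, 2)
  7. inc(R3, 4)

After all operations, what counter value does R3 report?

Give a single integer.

Op 1: merge R1<->R0 -> R1=(0,0,0,0) R0=(0,0,0,0)
Op 2: inc R2 by 3 -> R2=(0,0,3,0) value=3
Op 3: inc R2 by 3 -> R2=(0,0,6,0) value=6
Op 4: merge R1<->R0 -> R1=(0,0,0,0) R0=(0,0,0,0)
Op 5: merge R2<->R0 -> R2=(0,0,6,0) R0=(0,0,6,0)
Op 6: inc R0 by 2 -> R0=(2,0,6,0) value=8
Op 7: inc R3 by 4 -> R3=(0,0,0,4) value=4

Answer: 4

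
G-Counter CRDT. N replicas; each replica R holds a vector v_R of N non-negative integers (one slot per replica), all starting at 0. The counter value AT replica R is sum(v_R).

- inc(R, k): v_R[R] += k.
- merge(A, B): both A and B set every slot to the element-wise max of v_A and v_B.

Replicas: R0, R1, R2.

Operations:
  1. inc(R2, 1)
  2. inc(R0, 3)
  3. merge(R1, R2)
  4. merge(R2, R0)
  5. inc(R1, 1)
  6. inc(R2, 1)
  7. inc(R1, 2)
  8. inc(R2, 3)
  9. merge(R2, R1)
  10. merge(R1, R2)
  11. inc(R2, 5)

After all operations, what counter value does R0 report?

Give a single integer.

Answer: 4

Derivation:
Op 1: inc R2 by 1 -> R2=(0,0,1) value=1
Op 2: inc R0 by 3 -> R0=(3,0,0) value=3
Op 3: merge R1<->R2 -> R1=(0,0,1) R2=(0,0,1)
Op 4: merge R2<->R0 -> R2=(3,0,1) R0=(3,0,1)
Op 5: inc R1 by 1 -> R1=(0,1,1) value=2
Op 6: inc R2 by 1 -> R2=(3,0,2) value=5
Op 7: inc R1 by 2 -> R1=(0,3,1) value=4
Op 8: inc R2 by 3 -> R2=(3,0,5) value=8
Op 9: merge R2<->R1 -> R2=(3,3,5) R1=(3,3,5)
Op 10: merge R1<->R2 -> R1=(3,3,5) R2=(3,3,5)
Op 11: inc R2 by 5 -> R2=(3,3,10) value=16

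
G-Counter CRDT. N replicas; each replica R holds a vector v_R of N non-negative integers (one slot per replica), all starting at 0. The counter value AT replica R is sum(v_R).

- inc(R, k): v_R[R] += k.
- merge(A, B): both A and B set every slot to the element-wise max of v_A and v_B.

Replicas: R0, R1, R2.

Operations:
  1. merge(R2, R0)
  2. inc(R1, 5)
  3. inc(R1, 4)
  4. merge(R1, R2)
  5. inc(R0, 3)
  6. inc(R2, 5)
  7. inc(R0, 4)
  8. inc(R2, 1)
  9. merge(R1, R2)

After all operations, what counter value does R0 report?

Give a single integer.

Answer: 7

Derivation:
Op 1: merge R2<->R0 -> R2=(0,0,0) R0=(0,0,0)
Op 2: inc R1 by 5 -> R1=(0,5,0) value=5
Op 3: inc R1 by 4 -> R1=(0,9,0) value=9
Op 4: merge R1<->R2 -> R1=(0,9,0) R2=(0,9,0)
Op 5: inc R0 by 3 -> R0=(3,0,0) value=3
Op 6: inc R2 by 5 -> R2=(0,9,5) value=14
Op 7: inc R0 by 4 -> R0=(7,0,0) value=7
Op 8: inc R2 by 1 -> R2=(0,9,6) value=15
Op 9: merge R1<->R2 -> R1=(0,9,6) R2=(0,9,6)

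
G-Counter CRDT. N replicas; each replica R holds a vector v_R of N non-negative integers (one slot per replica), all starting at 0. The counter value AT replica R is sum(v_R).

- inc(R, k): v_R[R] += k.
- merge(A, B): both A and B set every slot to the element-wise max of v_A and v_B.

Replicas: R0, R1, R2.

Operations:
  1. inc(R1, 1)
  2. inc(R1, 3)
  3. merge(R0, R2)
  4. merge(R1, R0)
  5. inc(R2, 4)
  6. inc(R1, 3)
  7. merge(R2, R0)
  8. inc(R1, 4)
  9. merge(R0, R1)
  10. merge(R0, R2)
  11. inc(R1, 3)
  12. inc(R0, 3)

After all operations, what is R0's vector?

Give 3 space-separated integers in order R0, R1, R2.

Answer: 3 11 4

Derivation:
Op 1: inc R1 by 1 -> R1=(0,1,0) value=1
Op 2: inc R1 by 3 -> R1=(0,4,0) value=4
Op 3: merge R0<->R2 -> R0=(0,0,0) R2=(0,0,0)
Op 4: merge R1<->R0 -> R1=(0,4,0) R0=(0,4,0)
Op 5: inc R2 by 4 -> R2=(0,0,4) value=4
Op 6: inc R1 by 3 -> R1=(0,7,0) value=7
Op 7: merge R2<->R0 -> R2=(0,4,4) R0=(0,4,4)
Op 8: inc R1 by 4 -> R1=(0,11,0) value=11
Op 9: merge R0<->R1 -> R0=(0,11,4) R1=(0,11,4)
Op 10: merge R0<->R2 -> R0=(0,11,4) R2=(0,11,4)
Op 11: inc R1 by 3 -> R1=(0,14,4) value=18
Op 12: inc R0 by 3 -> R0=(3,11,4) value=18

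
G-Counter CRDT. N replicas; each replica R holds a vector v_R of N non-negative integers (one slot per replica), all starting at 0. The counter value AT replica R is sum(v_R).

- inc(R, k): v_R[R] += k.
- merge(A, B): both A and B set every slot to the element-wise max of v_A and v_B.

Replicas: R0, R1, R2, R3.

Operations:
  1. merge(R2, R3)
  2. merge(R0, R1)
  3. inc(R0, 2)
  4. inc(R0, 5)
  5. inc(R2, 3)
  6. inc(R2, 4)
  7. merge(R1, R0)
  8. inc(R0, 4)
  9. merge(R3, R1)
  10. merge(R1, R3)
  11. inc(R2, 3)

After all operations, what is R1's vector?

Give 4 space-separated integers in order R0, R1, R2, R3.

Op 1: merge R2<->R3 -> R2=(0,0,0,0) R3=(0,0,0,0)
Op 2: merge R0<->R1 -> R0=(0,0,0,0) R1=(0,0,0,0)
Op 3: inc R0 by 2 -> R0=(2,0,0,0) value=2
Op 4: inc R0 by 5 -> R0=(7,0,0,0) value=7
Op 5: inc R2 by 3 -> R2=(0,0,3,0) value=3
Op 6: inc R2 by 4 -> R2=(0,0,7,0) value=7
Op 7: merge R1<->R0 -> R1=(7,0,0,0) R0=(7,0,0,0)
Op 8: inc R0 by 4 -> R0=(11,0,0,0) value=11
Op 9: merge R3<->R1 -> R3=(7,0,0,0) R1=(7,0,0,0)
Op 10: merge R1<->R3 -> R1=(7,0,0,0) R3=(7,0,0,0)
Op 11: inc R2 by 3 -> R2=(0,0,10,0) value=10

Answer: 7 0 0 0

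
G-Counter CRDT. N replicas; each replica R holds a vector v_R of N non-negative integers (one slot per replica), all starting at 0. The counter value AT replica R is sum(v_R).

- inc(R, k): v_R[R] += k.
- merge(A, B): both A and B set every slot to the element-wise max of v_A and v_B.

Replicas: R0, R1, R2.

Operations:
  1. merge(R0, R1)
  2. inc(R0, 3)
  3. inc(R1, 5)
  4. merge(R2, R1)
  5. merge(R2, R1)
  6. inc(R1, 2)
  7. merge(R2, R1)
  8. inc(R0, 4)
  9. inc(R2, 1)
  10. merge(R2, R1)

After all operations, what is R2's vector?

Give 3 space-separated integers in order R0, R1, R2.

Answer: 0 7 1

Derivation:
Op 1: merge R0<->R1 -> R0=(0,0,0) R1=(0,0,0)
Op 2: inc R0 by 3 -> R0=(3,0,0) value=3
Op 3: inc R1 by 5 -> R1=(0,5,0) value=5
Op 4: merge R2<->R1 -> R2=(0,5,0) R1=(0,5,0)
Op 5: merge R2<->R1 -> R2=(0,5,0) R1=(0,5,0)
Op 6: inc R1 by 2 -> R1=(0,7,0) value=7
Op 7: merge R2<->R1 -> R2=(0,7,0) R1=(0,7,0)
Op 8: inc R0 by 4 -> R0=(7,0,0) value=7
Op 9: inc R2 by 1 -> R2=(0,7,1) value=8
Op 10: merge R2<->R1 -> R2=(0,7,1) R1=(0,7,1)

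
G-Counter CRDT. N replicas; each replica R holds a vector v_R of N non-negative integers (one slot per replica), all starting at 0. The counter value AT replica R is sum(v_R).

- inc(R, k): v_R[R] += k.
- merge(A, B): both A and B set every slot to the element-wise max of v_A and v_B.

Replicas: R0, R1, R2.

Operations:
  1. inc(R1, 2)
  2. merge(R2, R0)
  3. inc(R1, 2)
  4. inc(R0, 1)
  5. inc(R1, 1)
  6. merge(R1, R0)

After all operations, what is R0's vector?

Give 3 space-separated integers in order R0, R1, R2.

Op 1: inc R1 by 2 -> R1=(0,2,0) value=2
Op 2: merge R2<->R0 -> R2=(0,0,0) R0=(0,0,0)
Op 3: inc R1 by 2 -> R1=(0,4,0) value=4
Op 4: inc R0 by 1 -> R0=(1,0,0) value=1
Op 5: inc R1 by 1 -> R1=(0,5,0) value=5
Op 6: merge R1<->R0 -> R1=(1,5,0) R0=(1,5,0)

Answer: 1 5 0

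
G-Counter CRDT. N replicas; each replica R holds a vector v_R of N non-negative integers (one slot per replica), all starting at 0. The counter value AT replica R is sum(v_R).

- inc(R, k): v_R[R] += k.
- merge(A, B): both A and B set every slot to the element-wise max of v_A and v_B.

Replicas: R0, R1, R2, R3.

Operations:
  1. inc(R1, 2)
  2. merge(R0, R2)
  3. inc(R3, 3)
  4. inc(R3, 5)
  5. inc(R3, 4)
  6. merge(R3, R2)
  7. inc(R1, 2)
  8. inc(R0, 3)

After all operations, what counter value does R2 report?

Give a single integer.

Answer: 12

Derivation:
Op 1: inc R1 by 2 -> R1=(0,2,0,0) value=2
Op 2: merge R0<->R2 -> R0=(0,0,0,0) R2=(0,0,0,0)
Op 3: inc R3 by 3 -> R3=(0,0,0,3) value=3
Op 4: inc R3 by 5 -> R3=(0,0,0,8) value=8
Op 5: inc R3 by 4 -> R3=(0,0,0,12) value=12
Op 6: merge R3<->R2 -> R3=(0,0,0,12) R2=(0,0,0,12)
Op 7: inc R1 by 2 -> R1=(0,4,0,0) value=4
Op 8: inc R0 by 3 -> R0=(3,0,0,0) value=3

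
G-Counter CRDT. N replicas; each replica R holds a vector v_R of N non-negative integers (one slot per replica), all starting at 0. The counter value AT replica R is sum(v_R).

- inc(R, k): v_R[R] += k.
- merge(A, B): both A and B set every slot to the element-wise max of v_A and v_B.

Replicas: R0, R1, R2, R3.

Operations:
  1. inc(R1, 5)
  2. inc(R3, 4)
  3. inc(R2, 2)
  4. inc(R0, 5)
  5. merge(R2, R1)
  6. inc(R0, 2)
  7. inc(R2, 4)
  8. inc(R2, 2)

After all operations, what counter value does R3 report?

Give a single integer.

Op 1: inc R1 by 5 -> R1=(0,5,0,0) value=5
Op 2: inc R3 by 4 -> R3=(0,0,0,4) value=4
Op 3: inc R2 by 2 -> R2=(0,0,2,0) value=2
Op 4: inc R0 by 5 -> R0=(5,0,0,0) value=5
Op 5: merge R2<->R1 -> R2=(0,5,2,0) R1=(0,5,2,0)
Op 6: inc R0 by 2 -> R0=(7,0,0,0) value=7
Op 7: inc R2 by 4 -> R2=(0,5,6,0) value=11
Op 8: inc R2 by 2 -> R2=(0,5,8,0) value=13

Answer: 4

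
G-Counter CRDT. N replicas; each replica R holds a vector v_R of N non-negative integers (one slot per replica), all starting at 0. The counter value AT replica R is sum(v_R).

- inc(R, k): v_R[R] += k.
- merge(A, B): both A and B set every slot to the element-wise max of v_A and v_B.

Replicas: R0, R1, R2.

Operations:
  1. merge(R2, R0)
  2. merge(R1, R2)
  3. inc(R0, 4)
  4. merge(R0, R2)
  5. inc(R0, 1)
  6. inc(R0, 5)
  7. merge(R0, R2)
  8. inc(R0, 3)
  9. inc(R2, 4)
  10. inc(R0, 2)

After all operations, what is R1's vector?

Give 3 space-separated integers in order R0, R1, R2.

Op 1: merge R2<->R0 -> R2=(0,0,0) R0=(0,0,0)
Op 2: merge R1<->R2 -> R1=(0,0,0) R2=(0,0,0)
Op 3: inc R0 by 4 -> R0=(4,0,0) value=4
Op 4: merge R0<->R2 -> R0=(4,0,0) R2=(4,0,0)
Op 5: inc R0 by 1 -> R0=(5,0,0) value=5
Op 6: inc R0 by 5 -> R0=(10,0,0) value=10
Op 7: merge R0<->R2 -> R0=(10,0,0) R2=(10,0,0)
Op 8: inc R0 by 3 -> R0=(13,0,0) value=13
Op 9: inc R2 by 4 -> R2=(10,0,4) value=14
Op 10: inc R0 by 2 -> R0=(15,0,0) value=15

Answer: 0 0 0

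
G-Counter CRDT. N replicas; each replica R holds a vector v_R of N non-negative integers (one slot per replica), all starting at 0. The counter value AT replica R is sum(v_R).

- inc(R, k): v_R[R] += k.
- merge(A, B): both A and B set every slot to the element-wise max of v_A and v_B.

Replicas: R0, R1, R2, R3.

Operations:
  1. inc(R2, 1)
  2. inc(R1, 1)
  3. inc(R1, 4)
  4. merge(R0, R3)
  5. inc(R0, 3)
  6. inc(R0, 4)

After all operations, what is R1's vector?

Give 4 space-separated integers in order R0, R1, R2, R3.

Answer: 0 5 0 0

Derivation:
Op 1: inc R2 by 1 -> R2=(0,0,1,0) value=1
Op 2: inc R1 by 1 -> R1=(0,1,0,0) value=1
Op 3: inc R1 by 4 -> R1=(0,5,0,0) value=5
Op 4: merge R0<->R3 -> R0=(0,0,0,0) R3=(0,0,0,0)
Op 5: inc R0 by 3 -> R0=(3,0,0,0) value=3
Op 6: inc R0 by 4 -> R0=(7,0,0,0) value=7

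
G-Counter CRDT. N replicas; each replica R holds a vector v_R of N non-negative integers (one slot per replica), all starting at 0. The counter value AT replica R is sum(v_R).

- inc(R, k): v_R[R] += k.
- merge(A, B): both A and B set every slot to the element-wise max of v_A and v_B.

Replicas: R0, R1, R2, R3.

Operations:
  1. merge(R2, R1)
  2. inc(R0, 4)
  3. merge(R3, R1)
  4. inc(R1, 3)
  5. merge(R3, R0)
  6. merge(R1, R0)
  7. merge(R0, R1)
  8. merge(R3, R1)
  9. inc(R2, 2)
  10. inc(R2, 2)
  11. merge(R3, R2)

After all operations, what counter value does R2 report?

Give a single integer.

Answer: 11

Derivation:
Op 1: merge R2<->R1 -> R2=(0,0,0,0) R1=(0,0,0,0)
Op 2: inc R0 by 4 -> R0=(4,0,0,0) value=4
Op 3: merge R3<->R1 -> R3=(0,0,0,0) R1=(0,0,0,0)
Op 4: inc R1 by 3 -> R1=(0,3,0,0) value=3
Op 5: merge R3<->R0 -> R3=(4,0,0,0) R0=(4,0,0,0)
Op 6: merge R1<->R0 -> R1=(4,3,0,0) R0=(4,3,0,0)
Op 7: merge R0<->R1 -> R0=(4,3,0,0) R1=(4,3,0,0)
Op 8: merge R3<->R1 -> R3=(4,3,0,0) R1=(4,3,0,0)
Op 9: inc R2 by 2 -> R2=(0,0,2,0) value=2
Op 10: inc R2 by 2 -> R2=(0,0,4,0) value=4
Op 11: merge R3<->R2 -> R3=(4,3,4,0) R2=(4,3,4,0)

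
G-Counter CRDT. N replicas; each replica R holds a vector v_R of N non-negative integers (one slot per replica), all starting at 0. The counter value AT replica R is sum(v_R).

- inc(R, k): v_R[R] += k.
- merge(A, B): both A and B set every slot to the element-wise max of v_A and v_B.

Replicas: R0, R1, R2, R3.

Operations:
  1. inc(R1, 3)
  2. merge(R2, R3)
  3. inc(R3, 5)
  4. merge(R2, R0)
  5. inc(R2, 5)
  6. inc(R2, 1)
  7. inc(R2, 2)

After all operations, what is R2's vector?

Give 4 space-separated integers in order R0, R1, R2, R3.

Op 1: inc R1 by 3 -> R1=(0,3,0,0) value=3
Op 2: merge R2<->R3 -> R2=(0,0,0,0) R3=(0,0,0,0)
Op 3: inc R3 by 5 -> R3=(0,0,0,5) value=5
Op 4: merge R2<->R0 -> R2=(0,0,0,0) R0=(0,0,0,0)
Op 5: inc R2 by 5 -> R2=(0,0,5,0) value=5
Op 6: inc R2 by 1 -> R2=(0,0,6,0) value=6
Op 7: inc R2 by 2 -> R2=(0,0,8,0) value=8

Answer: 0 0 8 0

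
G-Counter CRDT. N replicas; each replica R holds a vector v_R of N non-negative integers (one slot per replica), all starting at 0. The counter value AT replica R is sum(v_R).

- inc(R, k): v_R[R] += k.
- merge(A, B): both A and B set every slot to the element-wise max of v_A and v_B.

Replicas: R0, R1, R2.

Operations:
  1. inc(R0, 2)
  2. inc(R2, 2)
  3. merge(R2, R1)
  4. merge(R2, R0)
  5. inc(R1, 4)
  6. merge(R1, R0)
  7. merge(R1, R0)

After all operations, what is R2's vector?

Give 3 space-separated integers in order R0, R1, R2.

Answer: 2 0 2

Derivation:
Op 1: inc R0 by 2 -> R0=(2,0,0) value=2
Op 2: inc R2 by 2 -> R2=(0,0,2) value=2
Op 3: merge R2<->R1 -> R2=(0,0,2) R1=(0,0,2)
Op 4: merge R2<->R0 -> R2=(2,0,2) R0=(2,0,2)
Op 5: inc R1 by 4 -> R1=(0,4,2) value=6
Op 6: merge R1<->R0 -> R1=(2,4,2) R0=(2,4,2)
Op 7: merge R1<->R0 -> R1=(2,4,2) R0=(2,4,2)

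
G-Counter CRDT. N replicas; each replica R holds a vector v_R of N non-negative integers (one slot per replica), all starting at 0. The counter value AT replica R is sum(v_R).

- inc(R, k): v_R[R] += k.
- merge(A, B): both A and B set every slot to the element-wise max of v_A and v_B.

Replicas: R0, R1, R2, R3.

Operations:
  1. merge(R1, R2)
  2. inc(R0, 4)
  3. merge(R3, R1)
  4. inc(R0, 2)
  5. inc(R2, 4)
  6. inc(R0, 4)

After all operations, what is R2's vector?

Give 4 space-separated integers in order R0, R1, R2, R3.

Op 1: merge R1<->R2 -> R1=(0,0,0,0) R2=(0,0,0,0)
Op 2: inc R0 by 4 -> R0=(4,0,0,0) value=4
Op 3: merge R3<->R1 -> R3=(0,0,0,0) R1=(0,0,0,0)
Op 4: inc R0 by 2 -> R0=(6,0,0,0) value=6
Op 5: inc R2 by 4 -> R2=(0,0,4,0) value=4
Op 6: inc R0 by 4 -> R0=(10,0,0,0) value=10

Answer: 0 0 4 0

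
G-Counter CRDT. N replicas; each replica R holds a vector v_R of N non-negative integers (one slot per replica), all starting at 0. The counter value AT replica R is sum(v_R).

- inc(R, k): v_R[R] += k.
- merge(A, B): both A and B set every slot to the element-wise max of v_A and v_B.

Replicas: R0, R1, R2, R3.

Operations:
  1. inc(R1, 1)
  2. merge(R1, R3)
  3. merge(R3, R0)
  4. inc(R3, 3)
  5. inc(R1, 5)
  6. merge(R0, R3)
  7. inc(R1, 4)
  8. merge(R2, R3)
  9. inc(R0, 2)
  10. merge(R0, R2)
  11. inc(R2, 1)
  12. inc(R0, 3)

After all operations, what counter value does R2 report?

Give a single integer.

Op 1: inc R1 by 1 -> R1=(0,1,0,0) value=1
Op 2: merge R1<->R3 -> R1=(0,1,0,0) R3=(0,1,0,0)
Op 3: merge R3<->R0 -> R3=(0,1,0,0) R0=(0,1,0,0)
Op 4: inc R3 by 3 -> R3=(0,1,0,3) value=4
Op 5: inc R1 by 5 -> R1=(0,6,0,0) value=6
Op 6: merge R0<->R3 -> R0=(0,1,0,3) R3=(0,1,0,3)
Op 7: inc R1 by 4 -> R1=(0,10,0,0) value=10
Op 8: merge R2<->R3 -> R2=(0,1,0,3) R3=(0,1,0,3)
Op 9: inc R0 by 2 -> R0=(2,1,0,3) value=6
Op 10: merge R0<->R2 -> R0=(2,1,0,3) R2=(2,1,0,3)
Op 11: inc R2 by 1 -> R2=(2,1,1,3) value=7
Op 12: inc R0 by 3 -> R0=(5,1,0,3) value=9

Answer: 7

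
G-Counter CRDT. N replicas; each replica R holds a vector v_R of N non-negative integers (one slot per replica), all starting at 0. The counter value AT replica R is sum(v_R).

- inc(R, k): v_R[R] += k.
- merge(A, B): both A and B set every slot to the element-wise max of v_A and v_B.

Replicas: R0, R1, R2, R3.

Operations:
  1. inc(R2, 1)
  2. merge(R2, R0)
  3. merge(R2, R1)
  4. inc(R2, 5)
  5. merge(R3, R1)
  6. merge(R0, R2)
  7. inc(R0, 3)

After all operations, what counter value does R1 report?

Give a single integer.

Answer: 1

Derivation:
Op 1: inc R2 by 1 -> R2=(0,0,1,0) value=1
Op 2: merge R2<->R0 -> R2=(0,0,1,0) R0=(0,0,1,0)
Op 3: merge R2<->R1 -> R2=(0,0,1,0) R1=(0,0,1,0)
Op 4: inc R2 by 5 -> R2=(0,0,6,0) value=6
Op 5: merge R3<->R1 -> R3=(0,0,1,0) R1=(0,0,1,0)
Op 6: merge R0<->R2 -> R0=(0,0,6,0) R2=(0,0,6,0)
Op 7: inc R0 by 3 -> R0=(3,0,6,0) value=9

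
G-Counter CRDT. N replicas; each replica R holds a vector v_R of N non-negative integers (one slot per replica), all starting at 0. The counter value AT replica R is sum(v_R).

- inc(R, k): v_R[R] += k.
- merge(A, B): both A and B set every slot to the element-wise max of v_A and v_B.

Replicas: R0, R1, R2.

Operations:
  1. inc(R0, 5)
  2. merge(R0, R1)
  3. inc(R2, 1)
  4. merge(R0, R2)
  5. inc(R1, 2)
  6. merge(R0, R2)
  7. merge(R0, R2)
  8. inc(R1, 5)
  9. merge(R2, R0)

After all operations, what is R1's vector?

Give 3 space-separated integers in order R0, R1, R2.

Op 1: inc R0 by 5 -> R0=(5,0,0) value=5
Op 2: merge R0<->R1 -> R0=(5,0,0) R1=(5,0,0)
Op 3: inc R2 by 1 -> R2=(0,0,1) value=1
Op 4: merge R0<->R2 -> R0=(5,0,1) R2=(5,0,1)
Op 5: inc R1 by 2 -> R1=(5,2,0) value=7
Op 6: merge R0<->R2 -> R0=(5,0,1) R2=(5,0,1)
Op 7: merge R0<->R2 -> R0=(5,0,1) R2=(5,0,1)
Op 8: inc R1 by 5 -> R1=(5,7,0) value=12
Op 9: merge R2<->R0 -> R2=(5,0,1) R0=(5,0,1)

Answer: 5 7 0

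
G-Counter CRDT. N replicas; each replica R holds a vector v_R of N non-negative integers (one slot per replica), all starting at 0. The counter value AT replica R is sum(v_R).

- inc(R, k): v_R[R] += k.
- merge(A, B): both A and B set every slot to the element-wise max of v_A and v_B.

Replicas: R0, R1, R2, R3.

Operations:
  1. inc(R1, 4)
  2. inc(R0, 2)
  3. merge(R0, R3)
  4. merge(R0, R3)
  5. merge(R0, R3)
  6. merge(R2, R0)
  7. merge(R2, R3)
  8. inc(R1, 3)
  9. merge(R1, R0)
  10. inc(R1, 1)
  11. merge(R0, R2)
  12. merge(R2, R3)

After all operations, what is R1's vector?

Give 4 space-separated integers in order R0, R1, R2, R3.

Op 1: inc R1 by 4 -> R1=(0,4,0,0) value=4
Op 2: inc R0 by 2 -> R0=(2,0,0,0) value=2
Op 3: merge R0<->R3 -> R0=(2,0,0,0) R3=(2,0,0,0)
Op 4: merge R0<->R3 -> R0=(2,0,0,0) R3=(2,0,0,0)
Op 5: merge R0<->R3 -> R0=(2,0,0,0) R3=(2,0,0,0)
Op 6: merge R2<->R0 -> R2=(2,0,0,0) R0=(2,0,0,0)
Op 7: merge R2<->R3 -> R2=(2,0,0,0) R3=(2,0,0,0)
Op 8: inc R1 by 3 -> R1=(0,7,0,0) value=7
Op 9: merge R1<->R0 -> R1=(2,7,0,0) R0=(2,7,0,0)
Op 10: inc R1 by 1 -> R1=(2,8,0,0) value=10
Op 11: merge R0<->R2 -> R0=(2,7,0,0) R2=(2,7,0,0)
Op 12: merge R2<->R3 -> R2=(2,7,0,0) R3=(2,7,0,0)

Answer: 2 8 0 0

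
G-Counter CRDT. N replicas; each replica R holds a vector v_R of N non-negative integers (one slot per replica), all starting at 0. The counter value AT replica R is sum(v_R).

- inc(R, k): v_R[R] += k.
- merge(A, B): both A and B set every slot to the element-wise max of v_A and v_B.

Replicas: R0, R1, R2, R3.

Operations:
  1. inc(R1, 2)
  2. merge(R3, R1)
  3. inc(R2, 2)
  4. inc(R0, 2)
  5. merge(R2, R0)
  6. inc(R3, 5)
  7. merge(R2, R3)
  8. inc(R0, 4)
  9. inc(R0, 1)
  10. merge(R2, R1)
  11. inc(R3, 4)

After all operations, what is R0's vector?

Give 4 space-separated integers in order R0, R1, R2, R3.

Op 1: inc R1 by 2 -> R1=(0,2,0,0) value=2
Op 2: merge R3<->R1 -> R3=(0,2,0,0) R1=(0,2,0,0)
Op 3: inc R2 by 2 -> R2=(0,0,2,0) value=2
Op 4: inc R0 by 2 -> R0=(2,0,0,0) value=2
Op 5: merge R2<->R0 -> R2=(2,0,2,0) R0=(2,0,2,0)
Op 6: inc R3 by 5 -> R3=(0,2,0,5) value=7
Op 7: merge R2<->R3 -> R2=(2,2,2,5) R3=(2,2,2,5)
Op 8: inc R0 by 4 -> R0=(6,0,2,0) value=8
Op 9: inc R0 by 1 -> R0=(7,0,2,0) value=9
Op 10: merge R2<->R1 -> R2=(2,2,2,5) R1=(2,2,2,5)
Op 11: inc R3 by 4 -> R3=(2,2,2,9) value=15

Answer: 7 0 2 0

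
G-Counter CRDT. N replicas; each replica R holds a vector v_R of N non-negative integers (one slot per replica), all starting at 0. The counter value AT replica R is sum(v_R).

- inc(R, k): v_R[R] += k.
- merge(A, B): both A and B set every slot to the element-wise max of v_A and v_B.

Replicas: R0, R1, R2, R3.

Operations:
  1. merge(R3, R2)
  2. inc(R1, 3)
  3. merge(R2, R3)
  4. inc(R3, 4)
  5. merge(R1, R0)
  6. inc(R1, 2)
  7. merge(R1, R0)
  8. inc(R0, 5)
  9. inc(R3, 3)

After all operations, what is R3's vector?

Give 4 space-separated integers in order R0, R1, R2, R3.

Op 1: merge R3<->R2 -> R3=(0,0,0,0) R2=(0,0,0,0)
Op 2: inc R1 by 3 -> R1=(0,3,0,0) value=3
Op 3: merge R2<->R3 -> R2=(0,0,0,0) R3=(0,0,0,0)
Op 4: inc R3 by 4 -> R3=(0,0,0,4) value=4
Op 5: merge R1<->R0 -> R1=(0,3,0,0) R0=(0,3,0,0)
Op 6: inc R1 by 2 -> R1=(0,5,0,0) value=5
Op 7: merge R1<->R0 -> R1=(0,5,0,0) R0=(0,5,0,0)
Op 8: inc R0 by 5 -> R0=(5,5,0,0) value=10
Op 9: inc R3 by 3 -> R3=(0,0,0,7) value=7

Answer: 0 0 0 7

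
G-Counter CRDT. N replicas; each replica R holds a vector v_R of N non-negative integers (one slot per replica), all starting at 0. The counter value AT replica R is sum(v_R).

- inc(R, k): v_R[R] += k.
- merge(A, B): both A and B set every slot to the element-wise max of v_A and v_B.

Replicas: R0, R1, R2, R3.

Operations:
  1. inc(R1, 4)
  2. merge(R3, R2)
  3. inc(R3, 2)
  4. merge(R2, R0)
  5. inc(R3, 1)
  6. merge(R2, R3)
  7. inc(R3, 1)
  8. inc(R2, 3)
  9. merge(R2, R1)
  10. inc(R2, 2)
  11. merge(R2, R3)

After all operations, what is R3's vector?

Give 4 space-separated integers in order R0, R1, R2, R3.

Op 1: inc R1 by 4 -> R1=(0,4,0,0) value=4
Op 2: merge R3<->R2 -> R3=(0,0,0,0) R2=(0,0,0,0)
Op 3: inc R3 by 2 -> R3=(0,0,0,2) value=2
Op 4: merge R2<->R0 -> R2=(0,0,0,0) R0=(0,0,0,0)
Op 5: inc R3 by 1 -> R3=(0,0,0,3) value=3
Op 6: merge R2<->R3 -> R2=(0,0,0,3) R3=(0,0,0,3)
Op 7: inc R3 by 1 -> R3=(0,0,0,4) value=4
Op 8: inc R2 by 3 -> R2=(0,0,3,3) value=6
Op 9: merge R2<->R1 -> R2=(0,4,3,3) R1=(0,4,3,3)
Op 10: inc R2 by 2 -> R2=(0,4,5,3) value=12
Op 11: merge R2<->R3 -> R2=(0,4,5,4) R3=(0,4,5,4)

Answer: 0 4 5 4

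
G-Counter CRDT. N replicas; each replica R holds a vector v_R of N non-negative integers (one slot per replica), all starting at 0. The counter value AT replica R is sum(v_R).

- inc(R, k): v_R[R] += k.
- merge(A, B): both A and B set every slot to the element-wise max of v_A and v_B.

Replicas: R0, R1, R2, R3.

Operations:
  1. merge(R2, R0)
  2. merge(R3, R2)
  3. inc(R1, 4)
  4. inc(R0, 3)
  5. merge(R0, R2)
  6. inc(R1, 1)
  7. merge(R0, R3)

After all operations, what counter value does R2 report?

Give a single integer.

Answer: 3

Derivation:
Op 1: merge R2<->R0 -> R2=(0,0,0,0) R0=(0,0,0,0)
Op 2: merge R3<->R2 -> R3=(0,0,0,0) R2=(0,0,0,0)
Op 3: inc R1 by 4 -> R1=(0,4,0,0) value=4
Op 4: inc R0 by 3 -> R0=(3,0,0,0) value=3
Op 5: merge R0<->R2 -> R0=(3,0,0,0) R2=(3,0,0,0)
Op 6: inc R1 by 1 -> R1=(0,5,0,0) value=5
Op 7: merge R0<->R3 -> R0=(3,0,0,0) R3=(3,0,0,0)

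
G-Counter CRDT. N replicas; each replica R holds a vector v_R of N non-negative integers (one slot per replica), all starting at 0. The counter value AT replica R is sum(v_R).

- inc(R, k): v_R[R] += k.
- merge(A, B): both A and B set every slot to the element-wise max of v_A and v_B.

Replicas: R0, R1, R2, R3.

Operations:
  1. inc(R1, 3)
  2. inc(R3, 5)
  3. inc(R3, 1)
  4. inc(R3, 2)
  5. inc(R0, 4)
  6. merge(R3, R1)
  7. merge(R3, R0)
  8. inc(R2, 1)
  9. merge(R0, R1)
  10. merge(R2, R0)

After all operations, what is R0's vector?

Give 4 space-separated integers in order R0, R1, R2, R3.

Op 1: inc R1 by 3 -> R1=(0,3,0,0) value=3
Op 2: inc R3 by 5 -> R3=(0,0,0,5) value=5
Op 3: inc R3 by 1 -> R3=(0,0,0,6) value=6
Op 4: inc R3 by 2 -> R3=(0,0,0,8) value=8
Op 5: inc R0 by 4 -> R0=(4,0,0,0) value=4
Op 6: merge R3<->R1 -> R3=(0,3,0,8) R1=(0,3,0,8)
Op 7: merge R3<->R0 -> R3=(4,3,0,8) R0=(4,3,0,8)
Op 8: inc R2 by 1 -> R2=(0,0,1,0) value=1
Op 9: merge R0<->R1 -> R0=(4,3,0,8) R1=(4,3,0,8)
Op 10: merge R2<->R0 -> R2=(4,3,1,8) R0=(4,3,1,8)

Answer: 4 3 1 8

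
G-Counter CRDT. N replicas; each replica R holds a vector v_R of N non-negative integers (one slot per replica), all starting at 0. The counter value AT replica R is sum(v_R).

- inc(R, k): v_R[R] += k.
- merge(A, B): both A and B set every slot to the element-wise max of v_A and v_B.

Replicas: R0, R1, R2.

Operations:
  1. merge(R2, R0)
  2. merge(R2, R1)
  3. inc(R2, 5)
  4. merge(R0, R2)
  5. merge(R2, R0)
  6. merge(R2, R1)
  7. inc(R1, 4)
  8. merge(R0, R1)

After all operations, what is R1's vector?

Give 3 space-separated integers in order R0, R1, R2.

Answer: 0 4 5

Derivation:
Op 1: merge R2<->R0 -> R2=(0,0,0) R0=(0,0,0)
Op 2: merge R2<->R1 -> R2=(0,0,0) R1=(0,0,0)
Op 3: inc R2 by 5 -> R2=(0,0,5) value=5
Op 4: merge R0<->R2 -> R0=(0,0,5) R2=(0,0,5)
Op 5: merge R2<->R0 -> R2=(0,0,5) R0=(0,0,5)
Op 6: merge R2<->R1 -> R2=(0,0,5) R1=(0,0,5)
Op 7: inc R1 by 4 -> R1=(0,4,5) value=9
Op 8: merge R0<->R1 -> R0=(0,4,5) R1=(0,4,5)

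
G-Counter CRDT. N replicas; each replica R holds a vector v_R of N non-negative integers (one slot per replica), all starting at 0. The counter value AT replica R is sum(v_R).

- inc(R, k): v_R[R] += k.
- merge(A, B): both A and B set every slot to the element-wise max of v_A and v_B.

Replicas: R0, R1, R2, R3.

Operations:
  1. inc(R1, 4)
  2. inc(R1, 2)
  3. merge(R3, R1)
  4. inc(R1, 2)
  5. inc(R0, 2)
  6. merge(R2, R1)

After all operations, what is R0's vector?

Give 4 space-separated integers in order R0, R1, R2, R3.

Answer: 2 0 0 0

Derivation:
Op 1: inc R1 by 4 -> R1=(0,4,0,0) value=4
Op 2: inc R1 by 2 -> R1=(0,6,0,0) value=6
Op 3: merge R3<->R1 -> R3=(0,6,0,0) R1=(0,6,0,0)
Op 4: inc R1 by 2 -> R1=(0,8,0,0) value=8
Op 5: inc R0 by 2 -> R0=(2,0,0,0) value=2
Op 6: merge R2<->R1 -> R2=(0,8,0,0) R1=(0,8,0,0)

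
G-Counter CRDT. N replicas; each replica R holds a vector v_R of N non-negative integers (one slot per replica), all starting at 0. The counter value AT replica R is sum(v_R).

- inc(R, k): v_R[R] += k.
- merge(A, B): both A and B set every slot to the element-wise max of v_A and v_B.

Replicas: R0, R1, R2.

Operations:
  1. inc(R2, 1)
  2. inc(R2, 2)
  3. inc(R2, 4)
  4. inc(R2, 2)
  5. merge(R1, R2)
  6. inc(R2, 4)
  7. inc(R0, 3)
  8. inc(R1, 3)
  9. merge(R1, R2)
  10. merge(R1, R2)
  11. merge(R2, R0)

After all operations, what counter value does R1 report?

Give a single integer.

Op 1: inc R2 by 1 -> R2=(0,0,1) value=1
Op 2: inc R2 by 2 -> R2=(0,0,3) value=3
Op 3: inc R2 by 4 -> R2=(0,0,7) value=7
Op 4: inc R2 by 2 -> R2=(0,0,9) value=9
Op 5: merge R1<->R2 -> R1=(0,0,9) R2=(0,0,9)
Op 6: inc R2 by 4 -> R2=(0,0,13) value=13
Op 7: inc R0 by 3 -> R0=(3,0,0) value=3
Op 8: inc R1 by 3 -> R1=(0,3,9) value=12
Op 9: merge R1<->R2 -> R1=(0,3,13) R2=(0,3,13)
Op 10: merge R1<->R2 -> R1=(0,3,13) R2=(0,3,13)
Op 11: merge R2<->R0 -> R2=(3,3,13) R0=(3,3,13)

Answer: 16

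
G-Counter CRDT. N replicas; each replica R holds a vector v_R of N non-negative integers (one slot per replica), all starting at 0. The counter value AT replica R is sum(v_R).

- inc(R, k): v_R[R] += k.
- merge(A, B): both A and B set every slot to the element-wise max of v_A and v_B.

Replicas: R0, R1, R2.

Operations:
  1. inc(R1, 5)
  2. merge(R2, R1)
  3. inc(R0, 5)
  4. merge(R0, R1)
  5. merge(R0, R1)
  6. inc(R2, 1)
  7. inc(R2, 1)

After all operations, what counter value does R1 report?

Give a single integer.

Answer: 10

Derivation:
Op 1: inc R1 by 5 -> R1=(0,5,0) value=5
Op 2: merge R2<->R1 -> R2=(0,5,0) R1=(0,5,0)
Op 3: inc R0 by 5 -> R0=(5,0,0) value=5
Op 4: merge R0<->R1 -> R0=(5,5,0) R1=(5,5,0)
Op 5: merge R0<->R1 -> R0=(5,5,0) R1=(5,5,0)
Op 6: inc R2 by 1 -> R2=(0,5,1) value=6
Op 7: inc R2 by 1 -> R2=(0,5,2) value=7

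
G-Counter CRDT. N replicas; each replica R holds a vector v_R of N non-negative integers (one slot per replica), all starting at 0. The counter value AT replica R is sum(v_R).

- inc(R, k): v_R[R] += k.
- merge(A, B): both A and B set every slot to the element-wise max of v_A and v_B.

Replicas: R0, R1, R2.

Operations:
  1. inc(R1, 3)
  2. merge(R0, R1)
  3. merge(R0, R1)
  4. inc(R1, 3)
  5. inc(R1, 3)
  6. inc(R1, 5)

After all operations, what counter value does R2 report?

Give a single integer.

Answer: 0

Derivation:
Op 1: inc R1 by 3 -> R1=(0,3,0) value=3
Op 2: merge R0<->R1 -> R0=(0,3,0) R1=(0,3,0)
Op 3: merge R0<->R1 -> R0=(0,3,0) R1=(0,3,0)
Op 4: inc R1 by 3 -> R1=(0,6,0) value=6
Op 5: inc R1 by 3 -> R1=(0,9,0) value=9
Op 6: inc R1 by 5 -> R1=(0,14,0) value=14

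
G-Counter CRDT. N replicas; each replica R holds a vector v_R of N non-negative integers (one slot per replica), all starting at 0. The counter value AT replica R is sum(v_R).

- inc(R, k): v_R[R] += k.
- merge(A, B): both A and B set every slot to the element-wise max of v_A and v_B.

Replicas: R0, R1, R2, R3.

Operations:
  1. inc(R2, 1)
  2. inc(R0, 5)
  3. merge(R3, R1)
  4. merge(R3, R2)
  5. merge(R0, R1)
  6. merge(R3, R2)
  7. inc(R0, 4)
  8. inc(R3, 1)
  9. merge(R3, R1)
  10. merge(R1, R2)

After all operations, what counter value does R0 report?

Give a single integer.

Op 1: inc R2 by 1 -> R2=(0,0,1,0) value=1
Op 2: inc R0 by 5 -> R0=(5,0,0,0) value=5
Op 3: merge R3<->R1 -> R3=(0,0,0,0) R1=(0,0,0,0)
Op 4: merge R3<->R2 -> R3=(0,0,1,0) R2=(0,0,1,0)
Op 5: merge R0<->R1 -> R0=(5,0,0,0) R1=(5,0,0,0)
Op 6: merge R3<->R2 -> R3=(0,0,1,0) R2=(0,0,1,0)
Op 7: inc R0 by 4 -> R0=(9,0,0,0) value=9
Op 8: inc R3 by 1 -> R3=(0,0,1,1) value=2
Op 9: merge R3<->R1 -> R3=(5,0,1,1) R1=(5,0,1,1)
Op 10: merge R1<->R2 -> R1=(5,0,1,1) R2=(5,0,1,1)

Answer: 9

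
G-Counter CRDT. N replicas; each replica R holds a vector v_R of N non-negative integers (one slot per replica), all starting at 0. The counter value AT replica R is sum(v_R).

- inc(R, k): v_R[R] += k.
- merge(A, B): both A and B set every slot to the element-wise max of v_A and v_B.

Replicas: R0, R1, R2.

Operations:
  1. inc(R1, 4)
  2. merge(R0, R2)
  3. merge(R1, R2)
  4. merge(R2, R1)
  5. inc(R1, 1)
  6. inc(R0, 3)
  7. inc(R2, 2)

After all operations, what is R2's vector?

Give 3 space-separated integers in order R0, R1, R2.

Answer: 0 4 2

Derivation:
Op 1: inc R1 by 4 -> R1=(0,4,0) value=4
Op 2: merge R0<->R2 -> R0=(0,0,0) R2=(0,0,0)
Op 3: merge R1<->R2 -> R1=(0,4,0) R2=(0,4,0)
Op 4: merge R2<->R1 -> R2=(0,4,0) R1=(0,4,0)
Op 5: inc R1 by 1 -> R1=(0,5,0) value=5
Op 6: inc R0 by 3 -> R0=(3,0,0) value=3
Op 7: inc R2 by 2 -> R2=(0,4,2) value=6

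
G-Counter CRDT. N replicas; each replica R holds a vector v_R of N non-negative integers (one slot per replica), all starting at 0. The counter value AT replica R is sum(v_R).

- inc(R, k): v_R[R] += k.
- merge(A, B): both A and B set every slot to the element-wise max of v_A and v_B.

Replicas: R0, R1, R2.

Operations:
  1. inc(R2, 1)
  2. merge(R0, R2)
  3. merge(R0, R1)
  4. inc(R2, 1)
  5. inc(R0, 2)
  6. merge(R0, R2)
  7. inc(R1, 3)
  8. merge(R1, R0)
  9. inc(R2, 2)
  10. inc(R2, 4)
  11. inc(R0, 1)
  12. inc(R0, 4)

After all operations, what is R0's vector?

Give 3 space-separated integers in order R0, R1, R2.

Answer: 7 3 2

Derivation:
Op 1: inc R2 by 1 -> R2=(0,0,1) value=1
Op 2: merge R0<->R2 -> R0=(0,0,1) R2=(0,0,1)
Op 3: merge R0<->R1 -> R0=(0,0,1) R1=(0,0,1)
Op 4: inc R2 by 1 -> R2=(0,0,2) value=2
Op 5: inc R0 by 2 -> R0=(2,0,1) value=3
Op 6: merge R0<->R2 -> R0=(2,0,2) R2=(2,0,2)
Op 7: inc R1 by 3 -> R1=(0,3,1) value=4
Op 8: merge R1<->R0 -> R1=(2,3,2) R0=(2,3,2)
Op 9: inc R2 by 2 -> R2=(2,0,4) value=6
Op 10: inc R2 by 4 -> R2=(2,0,8) value=10
Op 11: inc R0 by 1 -> R0=(3,3,2) value=8
Op 12: inc R0 by 4 -> R0=(7,3,2) value=12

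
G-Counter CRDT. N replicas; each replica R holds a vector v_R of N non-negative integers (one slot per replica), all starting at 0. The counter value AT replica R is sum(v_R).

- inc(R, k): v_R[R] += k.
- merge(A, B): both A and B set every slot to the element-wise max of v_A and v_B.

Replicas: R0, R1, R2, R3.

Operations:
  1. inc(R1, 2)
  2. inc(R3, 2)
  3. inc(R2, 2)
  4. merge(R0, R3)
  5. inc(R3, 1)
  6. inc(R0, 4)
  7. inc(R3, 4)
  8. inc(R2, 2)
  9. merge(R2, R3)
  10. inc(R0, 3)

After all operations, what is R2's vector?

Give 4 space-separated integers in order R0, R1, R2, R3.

Answer: 0 0 4 7

Derivation:
Op 1: inc R1 by 2 -> R1=(0,2,0,0) value=2
Op 2: inc R3 by 2 -> R3=(0,0,0,2) value=2
Op 3: inc R2 by 2 -> R2=(0,0,2,0) value=2
Op 4: merge R0<->R3 -> R0=(0,0,0,2) R3=(0,0,0,2)
Op 5: inc R3 by 1 -> R3=(0,0,0,3) value=3
Op 6: inc R0 by 4 -> R0=(4,0,0,2) value=6
Op 7: inc R3 by 4 -> R3=(0,0,0,7) value=7
Op 8: inc R2 by 2 -> R2=(0,0,4,0) value=4
Op 9: merge R2<->R3 -> R2=(0,0,4,7) R3=(0,0,4,7)
Op 10: inc R0 by 3 -> R0=(7,0,0,2) value=9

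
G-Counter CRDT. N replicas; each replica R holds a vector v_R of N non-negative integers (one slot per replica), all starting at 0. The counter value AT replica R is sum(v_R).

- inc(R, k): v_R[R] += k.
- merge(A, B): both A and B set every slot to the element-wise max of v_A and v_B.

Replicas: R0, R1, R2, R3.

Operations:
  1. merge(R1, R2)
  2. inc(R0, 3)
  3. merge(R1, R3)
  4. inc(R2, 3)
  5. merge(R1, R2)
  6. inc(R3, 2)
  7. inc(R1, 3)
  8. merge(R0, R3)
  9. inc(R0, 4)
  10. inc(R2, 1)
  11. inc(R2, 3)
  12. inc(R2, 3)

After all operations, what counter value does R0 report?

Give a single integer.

Op 1: merge R1<->R2 -> R1=(0,0,0,0) R2=(0,0,0,0)
Op 2: inc R0 by 3 -> R0=(3,0,0,0) value=3
Op 3: merge R1<->R3 -> R1=(0,0,0,0) R3=(0,0,0,0)
Op 4: inc R2 by 3 -> R2=(0,0,3,0) value=3
Op 5: merge R1<->R2 -> R1=(0,0,3,0) R2=(0,0,3,0)
Op 6: inc R3 by 2 -> R3=(0,0,0,2) value=2
Op 7: inc R1 by 3 -> R1=(0,3,3,0) value=6
Op 8: merge R0<->R3 -> R0=(3,0,0,2) R3=(3,0,0,2)
Op 9: inc R0 by 4 -> R0=(7,0,0,2) value=9
Op 10: inc R2 by 1 -> R2=(0,0,4,0) value=4
Op 11: inc R2 by 3 -> R2=(0,0,7,0) value=7
Op 12: inc R2 by 3 -> R2=(0,0,10,0) value=10

Answer: 9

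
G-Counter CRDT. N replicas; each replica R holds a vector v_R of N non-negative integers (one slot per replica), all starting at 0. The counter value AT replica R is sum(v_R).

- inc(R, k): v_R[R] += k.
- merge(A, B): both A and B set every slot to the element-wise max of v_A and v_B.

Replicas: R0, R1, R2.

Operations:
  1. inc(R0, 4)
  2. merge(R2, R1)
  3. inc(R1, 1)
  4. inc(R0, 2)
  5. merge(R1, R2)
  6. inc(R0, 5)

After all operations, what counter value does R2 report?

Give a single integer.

Answer: 1

Derivation:
Op 1: inc R0 by 4 -> R0=(4,0,0) value=4
Op 2: merge R2<->R1 -> R2=(0,0,0) R1=(0,0,0)
Op 3: inc R1 by 1 -> R1=(0,1,0) value=1
Op 4: inc R0 by 2 -> R0=(6,0,0) value=6
Op 5: merge R1<->R2 -> R1=(0,1,0) R2=(0,1,0)
Op 6: inc R0 by 5 -> R0=(11,0,0) value=11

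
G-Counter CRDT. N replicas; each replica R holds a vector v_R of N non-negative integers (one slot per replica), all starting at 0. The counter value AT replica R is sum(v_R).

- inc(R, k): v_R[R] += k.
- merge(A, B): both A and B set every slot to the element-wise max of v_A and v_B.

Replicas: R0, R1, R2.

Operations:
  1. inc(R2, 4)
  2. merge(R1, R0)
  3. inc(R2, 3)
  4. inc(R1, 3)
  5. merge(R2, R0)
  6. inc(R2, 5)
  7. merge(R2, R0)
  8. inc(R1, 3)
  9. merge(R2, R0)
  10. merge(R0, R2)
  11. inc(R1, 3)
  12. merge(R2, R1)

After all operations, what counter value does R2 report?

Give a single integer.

Op 1: inc R2 by 4 -> R2=(0,0,4) value=4
Op 2: merge R1<->R0 -> R1=(0,0,0) R0=(0,0,0)
Op 3: inc R2 by 3 -> R2=(0,0,7) value=7
Op 4: inc R1 by 3 -> R1=(0,3,0) value=3
Op 5: merge R2<->R0 -> R2=(0,0,7) R0=(0,0,7)
Op 6: inc R2 by 5 -> R2=(0,0,12) value=12
Op 7: merge R2<->R0 -> R2=(0,0,12) R0=(0,0,12)
Op 8: inc R1 by 3 -> R1=(0,6,0) value=6
Op 9: merge R2<->R0 -> R2=(0,0,12) R0=(0,0,12)
Op 10: merge R0<->R2 -> R0=(0,0,12) R2=(0,0,12)
Op 11: inc R1 by 3 -> R1=(0,9,0) value=9
Op 12: merge R2<->R1 -> R2=(0,9,12) R1=(0,9,12)

Answer: 21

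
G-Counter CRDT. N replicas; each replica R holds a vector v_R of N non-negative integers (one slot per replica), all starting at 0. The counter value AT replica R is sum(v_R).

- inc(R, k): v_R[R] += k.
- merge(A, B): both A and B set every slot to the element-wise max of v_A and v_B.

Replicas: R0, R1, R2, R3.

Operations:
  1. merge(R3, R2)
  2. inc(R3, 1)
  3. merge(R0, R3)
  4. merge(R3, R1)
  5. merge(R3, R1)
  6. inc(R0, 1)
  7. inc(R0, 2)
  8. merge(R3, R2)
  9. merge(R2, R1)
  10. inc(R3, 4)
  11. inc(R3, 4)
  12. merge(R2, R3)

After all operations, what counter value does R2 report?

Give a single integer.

Op 1: merge R3<->R2 -> R3=(0,0,0,0) R2=(0,0,0,0)
Op 2: inc R3 by 1 -> R3=(0,0,0,1) value=1
Op 3: merge R0<->R3 -> R0=(0,0,0,1) R3=(0,0,0,1)
Op 4: merge R3<->R1 -> R3=(0,0,0,1) R1=(0,0,0,1)
Op 5: merge R3<->R1 -> R3=(0,0,0,1) R1=(0,0,0,1)
Op 6: inc R0 by 1 -> R0=(1,0,0,1) value=2
Op 7: inc R0 by 2 -> R0=(3,0,0,1) value=4
Op 8: merge R3<->R2 -> R3=(0,0,0,1) R2=(0,0,0,1)
Op 9: merge R2<->R1 -> R2=(0,0,0,1) R1=(0,0,0,1)
Op 10: inc R3 by 4 -> R3=(0,0,0,5) value=5
Op 11: inc R3 by 4 -> R3=(0,0,0,9) value=9
Op 12: merge R2<->R3 -> R2=(0,0,0,9) R3=(0,0,0,9)

Answer: 9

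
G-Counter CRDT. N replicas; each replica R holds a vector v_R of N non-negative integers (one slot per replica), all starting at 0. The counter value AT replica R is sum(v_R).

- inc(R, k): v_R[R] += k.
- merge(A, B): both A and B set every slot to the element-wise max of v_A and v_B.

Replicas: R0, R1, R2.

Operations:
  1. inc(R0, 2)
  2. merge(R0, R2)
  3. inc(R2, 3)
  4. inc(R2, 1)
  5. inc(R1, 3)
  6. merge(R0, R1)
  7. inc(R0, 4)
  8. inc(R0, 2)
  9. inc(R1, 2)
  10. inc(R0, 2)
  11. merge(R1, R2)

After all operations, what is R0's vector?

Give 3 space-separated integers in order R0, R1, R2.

Answer: 10 3 0

Derivation:
Op 1: inc R0 by 2 -> R0=(2,0,0) value=2
Op 2: merge R0<->R2 -> R0=(2,0,0) R2=(2,0,0)
Op 3: inc R2 by 3 -> R2=(2,0,3) value=5
Op 4: inc R2 by 1 -> R2=(2,0,4) value=6
Op 5: inc R1 by 3 -> R1=(0,3,0) value=3
Op 6: merge R0<->R1 -> R0=(2,3,0) R1=(2,3,0)
Op 7: inc R0 by 4 -> R0=(6,3,0) value=9
Op 8: inc R0 by 2 -> R0=(8,3,0) value=11
Op 9: inc R1 by 2 -> R1=(2,5,0) value=7
Op 10: inc R0 by 2 -> R0=(10,3,0) value=13
Op 11: merge R1<->R2 -> R1=(2,5,4) R2=(2,5,4)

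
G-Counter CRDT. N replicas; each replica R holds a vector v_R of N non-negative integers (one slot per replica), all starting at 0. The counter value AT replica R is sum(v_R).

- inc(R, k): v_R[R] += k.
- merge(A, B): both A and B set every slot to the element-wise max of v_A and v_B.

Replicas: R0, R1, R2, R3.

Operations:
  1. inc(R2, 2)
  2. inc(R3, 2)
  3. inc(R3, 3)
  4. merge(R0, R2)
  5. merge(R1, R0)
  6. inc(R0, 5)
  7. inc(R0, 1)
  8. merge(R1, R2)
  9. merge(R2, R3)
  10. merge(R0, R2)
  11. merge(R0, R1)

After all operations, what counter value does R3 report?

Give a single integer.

Op 1: inc R2 by 2 -> R2=(0,0,2,0) value=2
Op 2: inc R3 by 2 -> R3=(0,0,0,2) value=2
Op 3: inc R3 by 3 -> R3=(0,0,0,5) value=5
Op 4: merge R0<->R2 -> R0=(0,0,2,0) R2=(0,0,2,0)
Op 5: merge R1<->R0 -> R1=(0,0,2,0) R0=(0,0,2,0)
Op 6: inc R0 by 5 -> R0=(5,0,2,0) value=7
Op 7: inc R0 by 1 -> R0=(6,0,2,0) value=8
Op 8: merge R1<->R2 -> R1=(0,0,2,0) R2=(0,0,2,0)
Op 9: merge R2<->R3 -> R2=(0,0,2,5) R3=(0,0,2,5)
Op 10: merge R0<->R2 -> R0=(6,0,2,5) R2=(6,0,2,5)
Op 11: merge R0<->R1 -> R0=(6,0,2,5) R1=(6,0,2,5)

Answer: 7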